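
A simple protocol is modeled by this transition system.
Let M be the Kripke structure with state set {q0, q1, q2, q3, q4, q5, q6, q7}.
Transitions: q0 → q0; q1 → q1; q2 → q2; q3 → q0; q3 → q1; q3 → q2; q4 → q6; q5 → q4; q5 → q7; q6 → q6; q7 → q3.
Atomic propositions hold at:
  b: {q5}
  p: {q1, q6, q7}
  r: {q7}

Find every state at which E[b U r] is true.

{q5, q7}

E[b U r]: least fixpoint, start Z0 = Sat(r) = {q7}, add states in Sat(b) with some successor in Z. Z1 = {q5, q7}; fixed.
Sat(E[b U r]) = {q5, q7}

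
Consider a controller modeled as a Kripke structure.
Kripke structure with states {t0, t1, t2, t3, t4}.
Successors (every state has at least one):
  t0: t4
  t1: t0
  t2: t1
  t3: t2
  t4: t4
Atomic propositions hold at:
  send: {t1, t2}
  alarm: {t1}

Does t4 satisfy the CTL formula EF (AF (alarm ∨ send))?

Sat(alarm ∨ send) = {t1, t2}
AF (alarm ∨ send): least fixpoint, start Z0 = {t1, t2}, add states with every successor in Z. Z1 = {t1, t2, t3}; fixed.
Sat(AF (alarm ∨ send)) = {t1, t2, t3}
EF (AF (alarm ∨ send)): least fixpoint, start Z0 = {t1, t2, t3}, add states with some successor in Z. Already a fixed point.
Sat(EF (AF (alarm ∨ send))) = {t1, t2, t3}
t4 ∉ Sat(EF (AF (alarm ∨ send))) = {t1, t2, t3}, so the formula does not hold at t4.

No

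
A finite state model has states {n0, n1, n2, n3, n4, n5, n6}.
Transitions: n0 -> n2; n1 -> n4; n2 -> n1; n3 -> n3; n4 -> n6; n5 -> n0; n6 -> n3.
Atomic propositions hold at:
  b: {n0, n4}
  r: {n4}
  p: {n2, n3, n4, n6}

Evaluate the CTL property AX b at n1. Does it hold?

Yes

Sat(AX b) = {s : every successor in {n0, n4}} = {n1, n5}
n1 ∈ Sat(AX b) = {n1, n5}, so the formula holds at n1.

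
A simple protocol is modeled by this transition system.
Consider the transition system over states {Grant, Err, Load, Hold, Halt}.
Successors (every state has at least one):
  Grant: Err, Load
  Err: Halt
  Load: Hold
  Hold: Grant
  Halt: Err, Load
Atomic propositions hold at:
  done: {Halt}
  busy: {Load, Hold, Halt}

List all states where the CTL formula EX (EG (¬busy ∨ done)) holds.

Sat(¬busy) = {Grant, Err}
Sat(¬busy ∨ done) = {Grant, Err, Halt}
EG (¬busy ∨ done): greatest fixpoint, start Z0 = {Grant, Err, Halt}, keep only states in Sat with some successor in Z. Already a fixed point.
Sat(EG (¬busy ∨ done)) = {Grant, Err, Halt}
Sat(EX (EG (¬busy ∨ done))) = {s : some successor in {Grant, Err, Halt}} = {Grant, Err, Hold, Halt}

{Grant, Err, Hold, Halt}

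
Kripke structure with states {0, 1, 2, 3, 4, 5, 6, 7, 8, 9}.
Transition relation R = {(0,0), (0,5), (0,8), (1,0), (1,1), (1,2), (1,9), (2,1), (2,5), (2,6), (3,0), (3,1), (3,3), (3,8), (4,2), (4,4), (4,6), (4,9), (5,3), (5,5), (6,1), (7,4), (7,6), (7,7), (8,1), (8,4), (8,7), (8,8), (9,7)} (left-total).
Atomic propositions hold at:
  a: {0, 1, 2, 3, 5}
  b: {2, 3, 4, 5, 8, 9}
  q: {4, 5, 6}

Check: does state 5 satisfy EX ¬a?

Sat(¬a) = {4, 6, 7, 8, 9}
Sat(EX ¬a) = {s : some successor in {4, 6, 7, 8, 9}} = {0, 1, 2, 3, 4, 7, 8, 9}
5 ∉ Sat(EX ¬a) = {0, 1, 2, 3, 4, 7, 8, 9}, so the formula does not hold at 5.

No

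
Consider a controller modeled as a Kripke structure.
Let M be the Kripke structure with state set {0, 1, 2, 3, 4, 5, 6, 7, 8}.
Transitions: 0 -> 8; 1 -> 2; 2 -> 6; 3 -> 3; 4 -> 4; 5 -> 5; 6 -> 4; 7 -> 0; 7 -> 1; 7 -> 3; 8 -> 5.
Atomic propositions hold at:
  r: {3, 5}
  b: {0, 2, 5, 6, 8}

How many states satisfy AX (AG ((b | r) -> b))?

7

Sat(b | r) = {0, 2, 3, 5, 6, 8}
Sat((b | r) -> b) = {0, 1, 2, 4, 5, 6, 7, 8}
AG ((b | r) -> b): greatest fixpoint, start Z0 = {0, 1, 2, 4, 5, 6, 7, 8}, keep only states in Sat with every successor in Z. Z1 = {0, 1, 2, 4, 5, 6, 8}; fixed.
Sat(AG ((b | r) -> b)) = {0, 1, 2, 4, 5, 6, 8}
Sat(AX (AG ((b | r) -> b))) = {s : every successor in {0, 1, 2, 4, 5, 6, 8}} = {0, 1, 2, 4, 5, 6, 8}
|Sat(AX (AG ((b | r) -> b)))| = |{0, 1, 2, 4, 5, 6, 8}| = 7.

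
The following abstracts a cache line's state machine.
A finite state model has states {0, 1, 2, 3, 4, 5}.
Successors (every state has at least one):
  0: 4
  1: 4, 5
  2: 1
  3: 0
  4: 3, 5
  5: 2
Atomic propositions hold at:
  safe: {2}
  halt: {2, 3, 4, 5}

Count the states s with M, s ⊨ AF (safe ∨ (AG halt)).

AG halt: greatest fixpoint, start Z0 = {2, 3, 4, 5}, keep only states in Sat with every successor in Z. Z1 = {4, 5}; Z2 = ∅; fixed.
Sat(AG halt) = ∅
Sat(safe ∨ (AG halt)) = {2}
AF (safe ∨ (AG halt)): least fixpoint, start Z0 = {2}, add states with every successor in Z. Z1 = {2, 5}; fixed.
Sat(AF (safe ∨ (AG halt))) = {2, 5}
|Sat(AF (safe ∨ (AG halt)))| = |{2, 5}| = 2.

2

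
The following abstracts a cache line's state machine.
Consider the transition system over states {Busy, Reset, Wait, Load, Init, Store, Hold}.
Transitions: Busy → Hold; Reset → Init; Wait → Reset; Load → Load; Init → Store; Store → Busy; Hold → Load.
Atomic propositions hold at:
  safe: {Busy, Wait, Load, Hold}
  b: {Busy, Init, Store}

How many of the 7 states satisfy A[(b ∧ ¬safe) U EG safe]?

Sat(¬safe) = {Reset, Init, Store}
Sat(b ∧ ¬safe) = {Init, Store}
EG safe: greatest fixpoint, start Z0 = {Busy, Wait, Load, Hold}, keep only states in Sat with some successor in Z. Z1 = {Busy, Load, Hold}; fixed.
Sat(EG safe) = {Busy, Load, Hold}
A[(b ∧ ¬safe) U EG safe]: least fixpoint, start Z0 = Sat(EG safe) = {Busy, Load, Hold}, add states in Sat(b ∧ ¬safe) with every successor in Z. Z1 = {Busy, Load, Store, Hold}; Z2 = {Busy, Load, Init, Store, Hold}; fixed.
Sat(A[(b ∧ ¬safe) U EG safe]) = {Busy, Load, Init, Store, Hold}
|Sat(A[(b ∧ ¬safe) U EG safe])| = |{Busy, Load, Init, Store, Hold}| = 5.

5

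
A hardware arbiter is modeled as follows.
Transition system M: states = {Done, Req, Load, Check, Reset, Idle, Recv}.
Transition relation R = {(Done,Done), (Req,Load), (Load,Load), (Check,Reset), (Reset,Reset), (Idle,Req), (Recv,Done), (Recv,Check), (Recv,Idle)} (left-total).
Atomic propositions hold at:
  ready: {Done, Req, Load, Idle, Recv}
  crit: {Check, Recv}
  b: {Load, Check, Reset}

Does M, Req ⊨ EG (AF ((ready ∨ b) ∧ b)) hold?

Yes

Sat(ready ∨ b) = {Done, Req, Load, Check, Reset, Idle, Recv}
Sat((ready ∨ b) ∧ b) = {Load, Check, Reset}
AF ((ready ∨ b) ∧ b): least fixpoint, start Z0 = {Load, Check, Reset}, add states with every successor in Z. Z1 = {Req, Load, Check, Reset}; Z2 = {Req, Load, Check, Reset, Idle}; fixed.
Sat(AF ((ready ∨ b) ∧ b)) = {Req, Load, Check, Reset, Idle}
EG (AF ((ready ∨ b) ∧ b)): greatest fixpoint, start Z0 = {Req, Load, Check, Reset, Idle}, keep only states in Sat with some successor in Z. Already a fixed point.
Sat(EG (AF ((ready ∨ b) ∧ b))) = {Req, Load, Check, Reset, Idle}
Req ∈ Sat(EG (AF ((ready ∨ b) ∧ b))) = {Req, Load, Check, Reset, Idle}, so the formula holds at Req.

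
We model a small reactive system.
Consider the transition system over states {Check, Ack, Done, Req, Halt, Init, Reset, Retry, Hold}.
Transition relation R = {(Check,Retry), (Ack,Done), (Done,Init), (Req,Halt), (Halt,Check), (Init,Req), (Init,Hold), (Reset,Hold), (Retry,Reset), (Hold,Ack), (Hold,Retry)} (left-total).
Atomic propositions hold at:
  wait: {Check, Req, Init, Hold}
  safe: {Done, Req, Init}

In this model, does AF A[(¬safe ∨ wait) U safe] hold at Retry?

Sat(¬safe) = {Check, Ack, Halt, Reset, Retry, Hold}
Sat(¬safe ∨ wait) = {Check, Ack, Req, Halt, Init, Reset, Retry, Hold}
A[(¬safe ∨ wait) U safe]: least fixpoint, start Z0 = Sat(safe) = {Done, Req, Init}, add states in Sat(¬safe ∨ wait) with every successor in Z. Z1 = {Ack, Done, Req, Init}; fixed.
Sat(A[(¬safe ∨ wait) U safe]) = {Ack, Done, Req, Init}
AF A[(¬safe ∨ wait) U safe]: least fixpoint, start Z0 = {Ack, Done, Req, Init}, add states with every successor in Z. Already a fixed point.
Sat(AF A[(¬safe ∨ wait) U safe]) = {Ack, Done, Req, Init}
Retry ∉ Sat(AF A[(¬safe ∨ wait) U safe]) = {Ack, Done, Req, Init}, so the formula does not hold at Retry.

No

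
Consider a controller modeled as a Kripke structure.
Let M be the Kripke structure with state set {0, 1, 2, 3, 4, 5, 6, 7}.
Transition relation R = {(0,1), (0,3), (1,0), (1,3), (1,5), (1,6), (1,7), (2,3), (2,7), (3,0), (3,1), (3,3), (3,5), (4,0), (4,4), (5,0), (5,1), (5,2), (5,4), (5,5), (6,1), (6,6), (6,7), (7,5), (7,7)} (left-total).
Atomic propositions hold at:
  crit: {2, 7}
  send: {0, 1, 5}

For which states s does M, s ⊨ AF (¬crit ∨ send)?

Sat(¬crit) = {0, 1, 3, 4, 5, 6}
Sat(¬crit ∨ send) = {0, 1, 3, 4, 5, 6}
AF (¬crit ∨ send): least fixpoint, start Z0 = {0, 1, 3, 4, 5, 6}, add states with every successor in Z. Already a fixed point.
Sat(AF (¬crit ∨ send)) = {0, 1, 3, 4, 5, 6}

{0, 1, 3, 4, 5, 6}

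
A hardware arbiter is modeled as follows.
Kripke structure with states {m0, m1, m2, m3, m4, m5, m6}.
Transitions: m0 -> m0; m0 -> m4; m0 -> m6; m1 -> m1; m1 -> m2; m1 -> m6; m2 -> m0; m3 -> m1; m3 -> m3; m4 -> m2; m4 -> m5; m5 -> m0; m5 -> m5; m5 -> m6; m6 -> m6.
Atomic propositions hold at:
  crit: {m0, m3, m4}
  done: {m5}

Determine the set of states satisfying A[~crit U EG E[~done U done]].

{m0, m1, m2, m3, m4, m5}

Sat(~crit) = {m1, m2, m5, m6}
Sat(~done) = {m0, m1, m2, m3, m4, m6}
E[~done U done]: least fixpoint, start Z0 = Sat(done) = {m5}, add states in Sat(~done) with some successor in Z. Z1 = {m4, m5}; Z2 = {m0, m4, m5}; Z3 = {m0, m2, m4, m5}; Z4 = {m0, m1, m2, m4, m5}; Z5 = {m0, m1, m2, m3, m4, m5}; fixed.
Sat(E[~done U done]) = {m0, m1, m2, m3, m4, m5}
EG E[~done U done]: greatest fixpoint, start Z0 = {m0, m1, m2, m3, m4, m5}, keep only states in Sat with some successor in Z. Already a fixed point.
Sat(EG E[~done U done]) = {m0, m1, m2, m3, m4, m5}
A[~crit U EG E[~done U done]]: least fixpoint, start Z0 = Sat(EG E[~done U done]) = {m0, m1, m2, m3, m4, m5}, add states in Sat(~crit) with every successor in Z. Already a fixed point.
Sat(A[~crit U EG E[~done U done]]) = {m0, m1, m2, m3, m4, m5}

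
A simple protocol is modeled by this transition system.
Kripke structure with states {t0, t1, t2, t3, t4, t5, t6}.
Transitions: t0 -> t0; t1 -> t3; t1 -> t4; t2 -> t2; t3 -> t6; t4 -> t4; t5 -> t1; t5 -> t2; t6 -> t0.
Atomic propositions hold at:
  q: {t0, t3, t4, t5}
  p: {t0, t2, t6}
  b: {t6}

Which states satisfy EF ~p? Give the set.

Sat(~p) = {t1, t3, t4, t5}
EF ~p: least fixpoint, start Z0 = {t1, t3, t4, t5}, add states with some successor in Z. Already a fixed point.
Sat(EF ~p) = {t1, t3, t4, t5}

{t1, t3, t4, t5}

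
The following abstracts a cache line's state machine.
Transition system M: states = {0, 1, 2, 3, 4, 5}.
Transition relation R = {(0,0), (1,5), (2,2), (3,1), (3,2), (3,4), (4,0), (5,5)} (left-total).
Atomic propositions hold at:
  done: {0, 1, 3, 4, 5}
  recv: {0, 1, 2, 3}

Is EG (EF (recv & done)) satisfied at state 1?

No

Sat(recv & done) = {0, 1, 3}
EF (recv & done): least fixpoint, start Z0 = {0, 1, 3}, add states with some successor in Z. Z1 = {0, 1, 3, 4}; fixed.
Sat(EF (recv & done)) = {0, 1, 3, 4}
EG (EF (recv & done)): greatest fixpoint, start Z0 = {0, 1, 3, 4}, keep only states in Sat with some successor in Z. Z1 = {0, 3, 4}; fixed.
Sat(EG (EF (recv & done))) = {0, 3, 4}
1 ∉ Sat(EG (EF (recv & done))) = {0, 3, 4}, so the formula does not hold at 1.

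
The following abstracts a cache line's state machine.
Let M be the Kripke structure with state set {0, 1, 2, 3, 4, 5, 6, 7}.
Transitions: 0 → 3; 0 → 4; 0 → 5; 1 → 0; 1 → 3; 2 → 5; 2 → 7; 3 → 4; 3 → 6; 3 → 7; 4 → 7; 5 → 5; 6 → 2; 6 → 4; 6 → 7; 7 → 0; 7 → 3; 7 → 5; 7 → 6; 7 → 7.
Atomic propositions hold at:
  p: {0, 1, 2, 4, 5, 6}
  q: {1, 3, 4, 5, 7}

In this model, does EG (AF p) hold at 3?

No

AF p: least fixpoint, start Z0 = {0, 1, 2, 4, 5, 6}, add states with every successor in Z. Already a fixed point.
Sat(AF p) = {0, 1, 2, 4, 5, 6}
EG (AF p): greatest fixpoint, start Z0 = {0, 1, 2, 4, 5, 6}, keep only states in Sat with some successor in Z. Z1 = {0, 1, 2, 5, 6}; fixed.
Sat(EG (AF p)) = {0, 1, 2, 5, 6}
3 ∉ Sat(EG (AF p)) = {0, 1, 2, 5, 6}, so the formula does not hold at 3.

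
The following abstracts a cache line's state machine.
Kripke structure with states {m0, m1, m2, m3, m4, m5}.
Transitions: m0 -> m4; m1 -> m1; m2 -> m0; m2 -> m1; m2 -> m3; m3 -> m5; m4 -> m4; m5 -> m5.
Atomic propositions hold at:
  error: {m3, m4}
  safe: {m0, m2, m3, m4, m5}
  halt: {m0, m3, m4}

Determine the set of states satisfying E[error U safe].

{m0, m2, m3, m4, m5}

E[error U safe]: least fixpoint, start Z0 = Sat(safe) = {m0, m2, m3, m4, m5}, add states in Sat(error) with some successor in Z. Already a fixed point.
Sat(E[error U safe]) = {m0, m2, m3, m4, m5}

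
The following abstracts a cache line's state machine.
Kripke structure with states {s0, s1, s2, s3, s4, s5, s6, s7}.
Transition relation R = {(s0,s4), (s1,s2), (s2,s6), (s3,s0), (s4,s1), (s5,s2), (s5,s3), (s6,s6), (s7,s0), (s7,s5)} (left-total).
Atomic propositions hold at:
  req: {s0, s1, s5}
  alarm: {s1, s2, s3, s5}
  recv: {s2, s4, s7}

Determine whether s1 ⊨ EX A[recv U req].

A[recv U req]: least fixpoint, start Z0 = Sat(req) = {s0, s1, s5}, add states in Sat(recv) with every successor in Z. Z1 = {s0, s1, s4, s5, s7}; fixed.
Sat(A[recv U req]) = {s0, s1, s4, s5, s7}
Sat(EX A[recv U req]) = {s : some successor in {s0, s1, s4, s5, s7}} = {s0, s3, s4, s7}
s1 ∉ Sat(EX A[recv U req]) = {s0, s3, s4, s7}, so the formula does not hold at s1.

No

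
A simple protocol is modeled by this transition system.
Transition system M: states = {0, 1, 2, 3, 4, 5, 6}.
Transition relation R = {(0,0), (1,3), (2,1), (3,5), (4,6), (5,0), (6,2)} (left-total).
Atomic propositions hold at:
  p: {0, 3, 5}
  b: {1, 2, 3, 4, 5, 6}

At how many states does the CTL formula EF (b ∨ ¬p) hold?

6

Sat(¬p) = {1, 2, 4, 6}
Sat(b ∨ ¬p) = {1, 2, 3, 4, 5, 6}
EF (b ∨ ¬p): least fixpoint, start Z0 = {1, 2, 3, 4, 5, 6}, add states with some successor in Z. Already a fixed point.
Sat(EF (b ∨ ¬p)) = {1, 2, 3, 4, 5, 6}
|Sat(EF (b ∨ ¬p))| = |{1, 2, 3, 4, 5, 6}| = 6.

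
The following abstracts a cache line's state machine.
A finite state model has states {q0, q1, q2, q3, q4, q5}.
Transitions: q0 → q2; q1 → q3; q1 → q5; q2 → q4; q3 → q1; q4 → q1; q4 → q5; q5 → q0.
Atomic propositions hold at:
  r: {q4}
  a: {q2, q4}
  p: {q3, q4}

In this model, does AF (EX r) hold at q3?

Sat(EX r) = {s : some successor in {q4}} = {q2}
AF (EX r): least fixpoint, start Z0 = {q2}, add states with every successor in Z. Z1 = {q0, q2}; Z2 = {q0, q2, q5}; fixed.
Sat(AF (EX r)) = {q0, q2, q5}
q3 ∉ Sat(AF (EX r)) = {q0, q2, q5}, so the formula does not hold at q3.

No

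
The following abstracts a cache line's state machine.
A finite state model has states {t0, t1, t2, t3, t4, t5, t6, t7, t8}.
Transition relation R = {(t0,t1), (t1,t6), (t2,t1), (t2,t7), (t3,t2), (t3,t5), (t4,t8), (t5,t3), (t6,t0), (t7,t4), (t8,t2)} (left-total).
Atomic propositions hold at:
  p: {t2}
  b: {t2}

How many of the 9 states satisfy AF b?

4

AF b: least fixpoint, start Z0 = {t2}, add states with every successor in Z. Z1 = {t2, t8}; Z2 = {t2, t4, t8}; Z3 = {t2, t4, t7, t8}; fixed.
Sat(AF b) = {t2, t4, t7, t8}
|Sat(AF b)| = |{t2, t4, t7, t8}| = 4.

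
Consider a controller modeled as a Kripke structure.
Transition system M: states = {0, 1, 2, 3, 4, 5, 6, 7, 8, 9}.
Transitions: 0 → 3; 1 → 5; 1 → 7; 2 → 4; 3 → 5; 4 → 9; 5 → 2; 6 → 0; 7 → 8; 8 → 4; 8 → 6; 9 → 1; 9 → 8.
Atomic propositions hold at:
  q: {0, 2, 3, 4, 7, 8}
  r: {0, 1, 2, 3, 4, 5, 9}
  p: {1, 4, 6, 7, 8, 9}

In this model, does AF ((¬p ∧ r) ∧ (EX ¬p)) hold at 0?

Sat(¬p) = {0, 2, 3, 5}
Sat(¬p ∧ r) = {0, 2, 3, 5}
Sat(EX ¬p) = {s : some successor in {0, 2, 3, 5}} = {0, 1, 3, 5, 6}
Sat((¬p ∧ r) ∧ (EX ¬p)) = {0, 3, 5}
AF ((¬p ∧ r) ∧ (EX ¬p)): least fixpoint, start Z0 = {0, 3, 5}, add states with every successor in Z. Z1 = {0, 3, 5, 6}; fixed.
Sat(AF ((¬p ∧ r) ∧ (EX ¬p))) = {0, 3, 5, 6}
0 ∈ Sat(AF ((¬p ∧ r) ∧ (EX ¬p))) = {0, 3, 5, 6}, so the formula holds at 0.

Yes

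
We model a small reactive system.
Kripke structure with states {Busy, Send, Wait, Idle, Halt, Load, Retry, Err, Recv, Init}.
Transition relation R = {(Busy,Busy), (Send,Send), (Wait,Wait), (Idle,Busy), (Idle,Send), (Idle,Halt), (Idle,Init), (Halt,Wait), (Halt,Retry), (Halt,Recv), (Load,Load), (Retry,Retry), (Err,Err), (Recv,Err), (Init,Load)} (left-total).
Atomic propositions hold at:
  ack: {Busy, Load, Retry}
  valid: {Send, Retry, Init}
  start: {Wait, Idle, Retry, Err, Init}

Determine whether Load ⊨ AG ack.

AG ack: greatest fixpoint, start Z0 = {Busy, Load, Retry}, keep only states in Sat with every successor in Z. Already a fixed point.
Sat(AG ack) = {Busy, Load, Retry}
Load ∈ Sat(AG ack) = {Busy, Load, Retry}, so the formula holds at Load.

Yes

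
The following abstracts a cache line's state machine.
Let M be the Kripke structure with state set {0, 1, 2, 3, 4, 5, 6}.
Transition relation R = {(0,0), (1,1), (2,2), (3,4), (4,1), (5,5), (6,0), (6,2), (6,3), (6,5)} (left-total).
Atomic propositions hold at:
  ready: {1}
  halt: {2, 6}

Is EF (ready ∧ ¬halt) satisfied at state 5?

Sat(¬halt) = {0, 1, 3, 4, 5}
Sat(ready ∧ ¬halt) = {1}
EF (ready ∧ ¬halt): least fixpoint, start Z0 = {1}, add states with some successor in Z. Z1 = {1, 4}; Z2 = {1, 3, 4}; Z3 = {1, 3, 4, 6}; fixed.
Sat(EF (ready ∧ ¬halt)) = {1, 3, 4, 6}
5 ∉ Sat(EF (ready ∧ ¬halt)) = {1, 3, 4, 6}, so the formula does not hold at 5.

No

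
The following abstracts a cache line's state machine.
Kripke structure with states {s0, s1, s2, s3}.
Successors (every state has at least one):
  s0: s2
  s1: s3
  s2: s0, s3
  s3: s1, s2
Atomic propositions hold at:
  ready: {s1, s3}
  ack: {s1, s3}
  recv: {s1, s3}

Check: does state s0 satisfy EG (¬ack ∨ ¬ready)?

Yes

Sat(¬ack) = {s0, s2}
Sat(¬ready) = {s0, s2}
Sat(¬ack ∨ ¬ready) = {s0, s2}
EG (¬ack ∨ ¬ready): greatest fixpoint, start Z0 = {s0, s2}, keep only states in Sat with some successor in Z. Already a fixed point.
Sat(EG (¬ack ∨ ¬ready)) = {s0, s2}
s0 ∈ Sat(EG (¬ack ∨ ¬ready)) = {s0, s2}, so the formula holds at s0.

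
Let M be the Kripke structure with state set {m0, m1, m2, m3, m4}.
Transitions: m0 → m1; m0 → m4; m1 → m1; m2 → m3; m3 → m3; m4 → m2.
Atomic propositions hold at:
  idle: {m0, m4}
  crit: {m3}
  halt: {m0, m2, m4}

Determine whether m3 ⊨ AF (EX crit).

Yes

Sat(EX crit) = {s : some successor in {m3}} = {m2, m3}
AF (EX crit): least fixpoint, start Z0 = {m2, m3}, add states with every successor in Z. Z1 = {m2, m3, m4}; fixed.
Sat(AF (EX crit)) = {m2, m3, m4}
m3 ∈ Sat(AF (EX crit)) = {m2, m3, m4}, so the formula holds at m3.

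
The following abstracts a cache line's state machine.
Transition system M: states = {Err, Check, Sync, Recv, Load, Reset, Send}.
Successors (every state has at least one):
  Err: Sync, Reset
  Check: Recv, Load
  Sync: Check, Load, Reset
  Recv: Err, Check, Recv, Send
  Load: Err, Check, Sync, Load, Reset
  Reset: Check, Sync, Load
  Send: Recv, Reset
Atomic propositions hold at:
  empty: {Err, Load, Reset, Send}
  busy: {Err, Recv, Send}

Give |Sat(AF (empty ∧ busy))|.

Sat(empty ∧ busy) = {Err, Send}
AF (empty ∧ busy): least fixpoint, start Z0 = {Err, Send}, add states with every successor in Z. Already a fixed point.
Sat(AF (empty ∧ busy)) = {Err, Send}
|Sat(AF (empty ∧ busy))| = |{Err, Send}| = 2.

2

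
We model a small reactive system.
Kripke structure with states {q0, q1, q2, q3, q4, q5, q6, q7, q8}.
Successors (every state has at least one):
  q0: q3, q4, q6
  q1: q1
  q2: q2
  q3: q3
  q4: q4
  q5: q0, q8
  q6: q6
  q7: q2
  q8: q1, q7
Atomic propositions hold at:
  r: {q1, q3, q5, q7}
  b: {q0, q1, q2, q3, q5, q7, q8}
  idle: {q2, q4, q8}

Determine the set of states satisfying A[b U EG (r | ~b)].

{q0, q1, q3, q4, q6}

Sat(~b) = {q4, q6}
Sat(r | ~b) = {q1, q3, q4, q5, q6, q7}
EG (r | ~b): greatest fixpoint, start Z0 = {q1, q3, q4, q5, q6, q7}, keep only states in Sat with some successor in Z. Z1 = {q1, q3, q4, q6}; fixed.
Sat(EG (r | ~b)) = {q1, q3, q4, q6}
A[b U EG (r | ~b)]: least fixpoint, start Z0 = Sat(EG (r | ~b)) = {q1, q3, q4, q6}, add states in Sat(b) with every successor in Z. Z1 = {q0, q1, q3, q4, q6}; fixed.
Sat(A[b U EG (r | ~b)]) = {q0, q1, q3, q4, q6}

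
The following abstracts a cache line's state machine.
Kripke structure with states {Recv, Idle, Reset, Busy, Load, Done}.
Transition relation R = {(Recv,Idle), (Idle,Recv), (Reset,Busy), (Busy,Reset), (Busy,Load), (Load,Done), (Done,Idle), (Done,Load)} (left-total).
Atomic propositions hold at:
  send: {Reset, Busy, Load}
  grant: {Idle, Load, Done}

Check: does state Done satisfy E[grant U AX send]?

No

Sat(AX send) = {s : every successor in {Reset, Busy, Load}} = {Reset, Busy}
E[grant U AX send]: least fixpoint, start Z0 = Sat(AX send) = {Reset, Busy}, add states in Sat(grant) with some successor in Z. Already a fixed point.
Sat(E[grant U AX send]) = {Reset, Busy}
Done ∉ Sat(E[grant U AX send]) = {Reset, Busy}, so the formula does not hold at Done.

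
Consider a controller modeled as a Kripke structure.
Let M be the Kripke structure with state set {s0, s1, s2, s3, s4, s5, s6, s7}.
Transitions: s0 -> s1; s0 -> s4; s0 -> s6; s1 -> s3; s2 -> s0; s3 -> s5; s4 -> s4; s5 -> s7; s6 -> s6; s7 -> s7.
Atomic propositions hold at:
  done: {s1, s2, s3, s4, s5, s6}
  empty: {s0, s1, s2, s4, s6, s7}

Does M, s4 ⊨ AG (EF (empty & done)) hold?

Yes

Sat(empty & done) = {s1, s2, s4, s6}
EF (empty & done): least fixpoint, start Z0 = {s1, s2, s4, s6}, add states with some successor in Z. Z1 = {s0, s1, s2, s4, s6}; fixed.
Sat(EF (empty & done)) = {s0, s1, s2, s4, s6}
AG (EF (empty & done)): greatest fixpoint, start Z0 = {s0, s1, s2, s4, s6}, keep only states in Sat with every successor in Z. Z1 = {s0, s2, s4, s6}; Z2 = {s2, s4, s6}; Z3 = {s4, s6}; fixed.
Sat(AG (EF (empty & done))) = {s4, s6}
s4 ∈ Sat(AG (EF (empty & done))) = {s4, s6}, so the formula holds at s4.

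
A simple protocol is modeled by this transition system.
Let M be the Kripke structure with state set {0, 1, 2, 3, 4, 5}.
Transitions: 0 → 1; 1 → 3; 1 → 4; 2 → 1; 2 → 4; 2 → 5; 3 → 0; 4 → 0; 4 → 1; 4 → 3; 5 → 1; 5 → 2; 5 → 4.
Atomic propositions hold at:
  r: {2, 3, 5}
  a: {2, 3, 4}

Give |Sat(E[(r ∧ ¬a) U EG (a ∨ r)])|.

Sat(¬a) = {0, 1, 5}
Sat(r ∧ ¬a) = {5}
Sat(a ∨ r) = {2, 3, 4, 5}
EG (a ∨ r): greatest fixpoint, start Z0 = {2, 3, 4, 5}, keep only states in Sat with some successor in Z. Z1 = {2, 4, 5}; Z2 = {2, 5}; fixed.
Sat(EG (a ∨ r)) = {2, 5}
E[(r ∧ ¬a) U EG (a ∨ r)]: least fixpoint, start Z0 = Sat(EG (a ∨ r)) = {2, 5}, add states in Sat(r ∧ ¬a) with some successor in Z. Already a fixed point.
Sat(E[(r ∧ ¬a) U EG (a ∨ r)]) = {2, 5}
|Sat(E[(r ∧ ¬a) U EG (a ∨ r)])| = |{2, 5}| = 2.

2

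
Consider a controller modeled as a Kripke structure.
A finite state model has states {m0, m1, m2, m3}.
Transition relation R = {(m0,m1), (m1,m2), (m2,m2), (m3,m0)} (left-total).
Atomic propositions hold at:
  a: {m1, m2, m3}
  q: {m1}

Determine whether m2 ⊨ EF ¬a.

Sat(¬a) = {m0}
EF ¬a: least fixpoint, start Z0 = {m0}, add states with some successor in Z. Z1 = {m0, m3}; fixed.
Sat(EF ¬a) = {m0, m3}
m2 ∉ Sat(EF ¬a) = {m0, m3}, so the formula does not hold at m2.

No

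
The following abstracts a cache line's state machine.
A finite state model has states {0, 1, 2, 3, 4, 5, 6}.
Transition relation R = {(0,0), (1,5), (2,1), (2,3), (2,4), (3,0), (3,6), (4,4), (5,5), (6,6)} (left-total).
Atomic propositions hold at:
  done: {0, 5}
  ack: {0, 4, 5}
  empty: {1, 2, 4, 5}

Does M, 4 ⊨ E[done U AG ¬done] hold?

Yes

Sat(¬done) = {1, 2, 3, 4, 6}
AG ¬done: greatest fixpoint, start Z0 = {1, 2, 3, 4, 6}, keep only states in Sat with every successor in Z. Z1 = {2, 4, 6}; Z2 = {4, 6}; fixed.
Sat(AG ¬done) = {4, 6}
E[done U AG ¬done]: least fixpoint, start Z0 = Sat(AG ¬done) = {4, 6}, add states in Sat(done) with some successor in Z. Already a fixed point.
Sat(E[done U AG ¬done]) = {4, 6}
4 ∈ Sat(E[done U AG ¬done]) = {4, 6}, so the formula holds at 4.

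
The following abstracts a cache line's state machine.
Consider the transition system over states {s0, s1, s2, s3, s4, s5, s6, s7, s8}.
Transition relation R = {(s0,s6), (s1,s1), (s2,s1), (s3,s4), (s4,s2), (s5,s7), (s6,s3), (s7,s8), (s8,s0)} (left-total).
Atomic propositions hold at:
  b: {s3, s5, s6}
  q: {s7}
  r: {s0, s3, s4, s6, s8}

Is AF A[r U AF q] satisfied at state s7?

AF q: least fixpoint, start Z0 = {s7}, add states with every successor in Z. Z1 = {s5, s7}; fixed.
Sat(AF q) = {s5, s7}
A[r U AF q]: least fixpoint, start Z0 = Sat(AF q) = {s5, s7}, add states in Sat(r) with every successor in Z. Already a fixed point.
Sat(A[r U AF q]) = {s5, s7}
AF A[r U AF q]: least fixpoint, start Z0 = {s5, s7}, add states with every successor in Z. Already a fixed point.
Sat(AF A[r U AF q]) = {s5, s7}
s7 ∈ Sat(AF A[r U AF q]) = {s5, s7}, so the formula holds at s7.

Yes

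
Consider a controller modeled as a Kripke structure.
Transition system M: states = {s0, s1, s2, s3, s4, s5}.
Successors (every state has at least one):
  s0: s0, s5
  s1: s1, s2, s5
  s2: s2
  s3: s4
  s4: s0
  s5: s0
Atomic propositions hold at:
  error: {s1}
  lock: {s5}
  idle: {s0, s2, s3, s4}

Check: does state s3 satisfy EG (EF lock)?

Yes

EF lock: least fixpoint, start Z0 = {s5}, add states with some successor in Z. Z1 = {s0, s1, s5}; Z2 = {s0, s1, s4, s5}; Z3 = {s0, s1, s3, s4, s5}; fixed.
Sat(EF lock) = {s0, s1, s3, s4, s5}
EG (EF lock): greatest fixpoint, start Z0 = {s0, s1, s3, s4, s5}, keep only states in Sat with some successor in Z. Already a fixed point.
Sat(EG (EF lock)) = {s0, s1, s3, s4, s5}
s3 ∈ Sat(EG (EF lock)) = {s0, s1, s3, s4, s5}, so the formula holds at s3.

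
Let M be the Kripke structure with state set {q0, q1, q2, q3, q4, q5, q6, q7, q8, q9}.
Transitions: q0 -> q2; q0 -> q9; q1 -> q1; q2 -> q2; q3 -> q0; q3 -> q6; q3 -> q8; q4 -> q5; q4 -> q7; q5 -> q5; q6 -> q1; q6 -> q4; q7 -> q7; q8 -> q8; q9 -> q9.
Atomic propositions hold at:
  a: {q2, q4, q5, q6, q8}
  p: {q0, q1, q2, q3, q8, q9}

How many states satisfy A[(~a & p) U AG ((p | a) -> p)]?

Sat(~a) = {q0, q1, q3, q7, q9}
Sat(~a & p) = {q0, q1, q3, q9}
Sat(p | a) = {q0, q1, q2, q3, q4, q5, q6, q8, q9}
Sat((p | a) -> p) = {q0, q1, q2, q3, q7, q8, q9}
AG ((p | a) -> p): greatest fixpoint, start Z0 = {q0, q1, q2, q3, q7, q8, q9}, keep only states in Sat with every successor in Z. Z1 = {q0, q1, q2, q7, q8, q9}; fixed.
Sat(AG ((p | a) -> p)) = {q0, q1, q2, q7, q8, q9}
A[(~a & p) U AG ((p | a) -> p)]: least fixpoint, start Z0 = Sat(AG ((p | a) -> p)) = {q0, q1, q2, q7, q8, q9}, add states in Sat(~a & p) with every successor in Z. Already a fixed point.
Sat(A[(~a & p) U AG ((p | a) -> p)]) = {q0, q1, q2, q7, q8, q9}
|Sat(A[(~a & p) U AG ((p | a) -> p)])| = |{q0, q1, q2, q7, q8, q9}| = 6.

6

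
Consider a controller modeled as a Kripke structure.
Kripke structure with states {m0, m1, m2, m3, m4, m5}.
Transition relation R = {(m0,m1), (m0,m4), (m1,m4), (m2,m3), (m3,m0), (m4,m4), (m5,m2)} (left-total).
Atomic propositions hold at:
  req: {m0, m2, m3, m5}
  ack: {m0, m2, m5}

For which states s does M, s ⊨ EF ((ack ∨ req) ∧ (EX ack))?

{m2, m3, m5}

Sat(ack ∨ req) = {m0, m2, m3, m5}
Sat(EX ack) = {s : some successor in {m0, m2, m5}} = {m3, m5}
Sat((ack ∨ req) ∧ (EX ack)) = {m3, m5}
EF ((ack ∨ req) ∧ (EX ack)): least fixpoint, start Z0 = {m3, m5}, add states with some successor in Z. Z1 = {m2, m3, m5}; fixed.
Sat(EF ((ack ∨ req) ∧ (EX ack))) = {m2, m3, m5}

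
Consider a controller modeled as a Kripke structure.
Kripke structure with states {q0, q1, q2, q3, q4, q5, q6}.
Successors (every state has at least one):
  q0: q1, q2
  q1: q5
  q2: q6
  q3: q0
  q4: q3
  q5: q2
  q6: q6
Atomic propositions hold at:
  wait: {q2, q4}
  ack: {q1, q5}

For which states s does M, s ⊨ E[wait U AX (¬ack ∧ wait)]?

Sat(¬ack) = {q0, q2, q3, q4, q6}
Sat(¬ack ∧ wait) = {q2, q4}
Sat(AX (¬ack ∧ wait)) = {s : every successor in {q2, q4}} = {q5}
E[wait U AX (¬ack ∧ wait)]: least fixpoint, start Z0 = Sat(AX (¬ack ∧ wait)) = {q5}, add states in Sat(wait) with some successor in Z. Already a fixed point.
Sat(E[wait U AX (¬ack ∧ wait)]) = {q5}

{q5}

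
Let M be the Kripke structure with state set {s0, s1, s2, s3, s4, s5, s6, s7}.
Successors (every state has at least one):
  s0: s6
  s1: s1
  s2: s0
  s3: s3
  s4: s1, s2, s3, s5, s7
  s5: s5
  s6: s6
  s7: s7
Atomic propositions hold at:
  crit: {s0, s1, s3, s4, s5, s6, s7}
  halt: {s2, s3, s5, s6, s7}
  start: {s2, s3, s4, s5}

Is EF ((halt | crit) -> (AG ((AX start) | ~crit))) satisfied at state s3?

Sat(halt | crit) = {s0, s1, s2, s3, s4, s5, s6, s7}
Sat(AX start) = {s : every successor in {s2, s3, s4, s5}} = {s3, s5}
Sat(~crit) = {s2}
Sat((AX start) | ~crit) = {s2, s3, s5}
AG ((AX start) | ~crit): greatest fixpoint, start Z0 = {s2, s3, s5}, keep only states in Sat with every successor in Z. Z1 = {s3, s5}; fixed.
Sat(AG ((AX start) | ~crit)) = {s3, s5}
Sat((halt | crit) -> (AG ((AX start) | ~crit))) = {s3, s5}
EF ((halt | crit) -> (AG ((AX start) | ~crit))): least fixpoint, start Z0 = {s3, s5}, add states with some successor in Z. Z1 = {s3, s4, s5}; fixed.
Sat(EF ((halt | crit) -> (AG ((AX start) | ~crit)))) = {s3, s4, s5}
s3 ∈ Sat(EF ((halt | crit) -> (AG ((AX start) | ~crit)))) = {s3, s4, s5}, so the formula holds at s3.

Yes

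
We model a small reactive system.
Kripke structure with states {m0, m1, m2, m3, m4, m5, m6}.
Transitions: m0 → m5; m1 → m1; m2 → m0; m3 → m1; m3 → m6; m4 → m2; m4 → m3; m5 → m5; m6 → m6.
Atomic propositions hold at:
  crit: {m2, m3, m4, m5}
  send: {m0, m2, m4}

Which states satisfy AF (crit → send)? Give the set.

Sat(crit → send) = {m0, m1, m2, m4, m6}
AF (crit → send): least fixpoint, start Z0 = {m0, m1, m2, m4, m6}, add states with every successor in Z. Z1 = {m0, m1, m2, m3, m4, m6}; fixed.
Sat(AF (crit → send)) = {m0, m1, m2, m3, m4, m6}

{m0, m1, m2, m3, m4, m6}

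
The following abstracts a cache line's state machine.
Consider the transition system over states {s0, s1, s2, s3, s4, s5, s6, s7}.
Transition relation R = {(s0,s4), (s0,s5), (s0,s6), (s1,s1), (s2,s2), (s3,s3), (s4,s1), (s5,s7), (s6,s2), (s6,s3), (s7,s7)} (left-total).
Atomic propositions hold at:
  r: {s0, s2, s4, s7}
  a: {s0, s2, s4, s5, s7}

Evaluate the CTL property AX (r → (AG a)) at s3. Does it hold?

Yes

AG a: greatest fixpoint, start Z0 = {s0, s2, s4, s5, s7}, keep only states in Sat with every successor in Z. Z1 = {s2, s5, s7}; fixed.
Sat(AG a) = {s2, s5, s7}
Sat(r → (AG a)) = {s1, s2, s3, s5, s6, s7}
Sat(AX (r → (AG a))) = {s : every successor in {s1, s2, s3, s5, s6, s7}} = {s1, s2, s3, s4, s5, s6, s7}
s3 ∈ Sat(AX (r → (AG a))) = {s1, s2, s3, s4, s5, s6, s7}, so the formula holds at s3.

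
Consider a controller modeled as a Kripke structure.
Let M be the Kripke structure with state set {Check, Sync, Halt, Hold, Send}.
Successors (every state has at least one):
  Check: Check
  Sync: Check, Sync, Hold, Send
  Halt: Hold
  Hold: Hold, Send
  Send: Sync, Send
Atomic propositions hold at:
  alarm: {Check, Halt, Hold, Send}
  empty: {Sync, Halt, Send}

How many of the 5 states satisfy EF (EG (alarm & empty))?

4

Sat(alarm & empty) = {Halt, Send}
EG (alarm & empty): greatest fixpoint, start Z0 = {Halt, Send}, keep only states in Sat with some successor in Z. Z1 = {Send}; fixed.
Sat(EG (alarm & empty)) = {Send}
EF (EG (alarm & empty)): least fixpoint, start Z0 = {Send}, add states with some successor in Z. Z1 = {Sync, Hold, Send}; Z2 = {Sync, Halt, Hold, Send}; fixed.
Sat(EF (EG (alarm & empty))) = {Sync, Halt, Hold, Send}
|Sat(EF (EG (alarm & empty)))| = |{Sync, Halt, Hold, Send}| = 4.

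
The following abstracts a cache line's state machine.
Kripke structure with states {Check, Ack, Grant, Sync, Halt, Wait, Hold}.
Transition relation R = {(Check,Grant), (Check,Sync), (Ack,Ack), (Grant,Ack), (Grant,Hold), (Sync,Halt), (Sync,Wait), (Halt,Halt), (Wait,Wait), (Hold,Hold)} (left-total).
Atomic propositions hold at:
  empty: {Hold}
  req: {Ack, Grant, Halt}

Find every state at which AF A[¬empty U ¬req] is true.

{Check, Sync, Wait, Hold}

Sat(¬empty) = {Check, Ack, Grant, Sync, Halt, Wait}
Sat(¬req) = {Check, Sync, Wait, Hold}
A[¬empty U ¬req]: least fixpoint, start Z0 = Sat(¬req) = {Check, Sync, Wait, Hold}, add states in Sat(¬empty) with every successor in Z. Already a fixed point.
Sat(A[¬empty U ¬req]) = {Check, Sync, Wait, Hold}
AF A[¬empty U ¬req]: least fixpoint, start Z0 = {Check, Sync, Wait, Hold}, add states with every successor in Z. Already a fixed point.
Sat(AF A[¬empty U ¬req]) = {Check, Sync, Wait, Hold}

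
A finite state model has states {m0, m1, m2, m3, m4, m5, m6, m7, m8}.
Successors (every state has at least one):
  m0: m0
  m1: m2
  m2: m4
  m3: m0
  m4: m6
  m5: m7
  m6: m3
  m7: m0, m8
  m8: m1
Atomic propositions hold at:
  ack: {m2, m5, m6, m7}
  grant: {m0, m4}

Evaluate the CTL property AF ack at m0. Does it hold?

AF ack: least fixpoint, start Z0 = {m2, m5, m6, m7}, add states with every successor in Z. Z1 = {m1, m2, m4, m5, m6, m7}; Z2 = {m1, m2, m4, m5, m6, m7, m8}; fixed.
Sat(AF ack) = {m1, m2, m4, m5, m6, m7, m8}
m0 ∉ Sat(AF ack) = {m1, m2, m4, m5, m6, m7, m8}, so the formula does not hold at m0.

No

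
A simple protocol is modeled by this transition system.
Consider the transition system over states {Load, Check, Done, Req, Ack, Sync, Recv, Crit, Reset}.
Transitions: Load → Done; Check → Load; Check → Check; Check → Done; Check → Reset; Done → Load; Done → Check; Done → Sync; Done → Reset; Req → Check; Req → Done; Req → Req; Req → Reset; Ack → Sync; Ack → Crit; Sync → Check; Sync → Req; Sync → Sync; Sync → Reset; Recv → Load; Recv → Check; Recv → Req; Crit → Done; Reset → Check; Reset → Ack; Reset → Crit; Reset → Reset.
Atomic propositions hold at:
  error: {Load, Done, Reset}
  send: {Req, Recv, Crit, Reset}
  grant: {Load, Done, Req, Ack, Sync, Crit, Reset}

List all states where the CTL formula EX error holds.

{Load, Check, Done, Req, Sync, Recv, Crit, Reset}

Sat(EX error) = {s : some successor in {Load, Done, Reset}} = {Load, Check, Done, Req, Sync, Recv, Crit, Reset}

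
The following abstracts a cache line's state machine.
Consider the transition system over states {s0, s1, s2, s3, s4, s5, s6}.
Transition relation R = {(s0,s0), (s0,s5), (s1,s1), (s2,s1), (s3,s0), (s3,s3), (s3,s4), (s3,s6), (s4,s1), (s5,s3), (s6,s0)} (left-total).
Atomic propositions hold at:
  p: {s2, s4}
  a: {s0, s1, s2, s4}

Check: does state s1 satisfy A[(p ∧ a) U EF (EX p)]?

No

Sat(p ∧ a) = {s2, s4}
Sat(EX p) = {s : some successor in {s2, s4}} = {s3}
EF (EX p): least fixpoint, start Z0 = {s3}, add states with some successor in Z. Z1 = {s3, s5}; Z2 = {s0, s3, s5}; Z3 = {s0, s3, s5, s6}; fixed.
Sat(EF (EX p)) = {s0, s3, s5, s6}
A[(p ∧ a) U EF (EX p)]: least fixpoint, start Z0 = Sat(EF (EX p)) = {s0, s3, s5, s6}, add states in Sat(p ∧ a) with every successor in Z. Already a fixed point.
Sat(A[(p ∧ a) U EF (EX p)]) = {s0, s3, s5, s6}
s1 ∉ Sat(A[(p ∧ a) U EF (EX p)]) = {s0, s3, s5, s6}, so the formula does not hold at s1.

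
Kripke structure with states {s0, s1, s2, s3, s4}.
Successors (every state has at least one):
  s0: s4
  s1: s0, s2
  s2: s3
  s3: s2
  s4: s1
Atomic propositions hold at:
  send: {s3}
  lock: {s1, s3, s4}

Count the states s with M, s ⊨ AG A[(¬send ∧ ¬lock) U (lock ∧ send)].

Sat(¬send) = {s0, s1, s2, s4}
Sat(¬lock) = {s0, s2}
Sat(¬send ∧ ¬lock) = {s0, s2}
Sat(lock ∧ send) = {s3}
A[(¬send ∧ ¬lock) U (lock ∧ send)]: least fixpoint, start Z0 = Sat((lock ∧ send)) = {s3}, add states in Sat(¬send ∧ ¬lock) with every successor in Z. Z1 = {s2, s3}; fixed.
Sat(A[(¬send ∧ ¬lock) U (lock ∧ send)]) = {s2, s3}
AG A[(¬send ∧ ¬lock) U (lock ∧ send)]: greatest fixpoint, start Z0 = {s2, s3}, keep only states in Sat with every successor in Z. Already a fixed point.
Sat(AG A[(¬send ∧ ¬lock) U (lock ∧ send)]) = {s2, s3}
|Sat(AG A[(¬send ∧ ¬lock) U (lock ∧ send)])| = |{s2, s3}| = 2.

2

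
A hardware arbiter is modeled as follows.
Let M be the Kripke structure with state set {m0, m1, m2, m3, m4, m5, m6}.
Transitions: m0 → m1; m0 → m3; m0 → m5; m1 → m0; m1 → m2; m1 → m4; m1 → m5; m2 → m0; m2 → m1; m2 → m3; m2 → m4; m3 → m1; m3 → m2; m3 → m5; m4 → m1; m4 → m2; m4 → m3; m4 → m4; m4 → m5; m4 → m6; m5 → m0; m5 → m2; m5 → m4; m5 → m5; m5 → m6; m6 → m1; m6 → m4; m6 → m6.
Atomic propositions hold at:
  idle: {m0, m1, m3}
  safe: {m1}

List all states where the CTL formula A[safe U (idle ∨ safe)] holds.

Sat(idle ∨ safe) = {m0, m1, m3}
A[safe U (idle ∨ safe)]: least fixpoint, start Z0 = Sat((idle ∨ safe)) = {m0, m1, m3}, add states in Sat(safe) with every successor in Z. Already a fixed point.
Sat(A[safe U (idle ∨ safe)]) = {m0, m1, m3}

{m0, m1, m3}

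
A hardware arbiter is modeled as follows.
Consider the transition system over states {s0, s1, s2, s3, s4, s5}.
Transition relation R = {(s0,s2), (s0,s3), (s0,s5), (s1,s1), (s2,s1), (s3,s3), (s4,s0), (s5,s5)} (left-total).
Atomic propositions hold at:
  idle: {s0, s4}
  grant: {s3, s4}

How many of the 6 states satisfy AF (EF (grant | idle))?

Sat(grant | idle) = {s0, s3, s4}
EF (grant | idle): least fixpoint, start Z0 = {s0, s3, s4}, add states with some successor in Z. Already a fixed point.
Sat(EF (grant | idle)) = {s0, s3, s4}
AF (EF (grant | idle)): least fixpoint, start Z0 = {s0, s3, s4}, add states with every successor in Z. Already a fixed point.
Sat(AF (EF (grant | idle))) = {s0, s3, s4}
|Sat(AF (EF (grant | idle)))| = |{s0, s3, s4}| = 3.

3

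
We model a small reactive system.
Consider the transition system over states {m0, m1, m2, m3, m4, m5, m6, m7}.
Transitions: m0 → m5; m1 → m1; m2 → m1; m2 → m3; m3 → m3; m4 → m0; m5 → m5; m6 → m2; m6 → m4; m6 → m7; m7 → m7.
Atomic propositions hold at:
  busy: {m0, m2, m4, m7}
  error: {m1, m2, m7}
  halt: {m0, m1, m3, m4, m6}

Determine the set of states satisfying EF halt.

{m0, m1, m2, m3, m4, m6}

EF halt: least fixpoint, start Z0 = {m0, m1, m3, m4, m6}, add states with some successor in Z. Z1 = {m0, m1, m2, m3, m4, m6}; fixed.
Sat(EF halt) = {m0, m1, m2, m3, m4, m6}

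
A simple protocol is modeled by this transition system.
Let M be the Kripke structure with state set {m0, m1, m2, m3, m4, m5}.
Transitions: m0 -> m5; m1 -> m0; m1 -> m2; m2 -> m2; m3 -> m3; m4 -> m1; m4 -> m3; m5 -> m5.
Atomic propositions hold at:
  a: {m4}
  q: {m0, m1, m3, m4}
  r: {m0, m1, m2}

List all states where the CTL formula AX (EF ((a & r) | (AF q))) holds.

Sat(a & r) = ∅
AF q: least fixpoint, start Z0 = {m0, m1, m3, m4}, add states with every successor in Z. Already a fixed point.
Sat(AF q) = {m0, m1, m3, m4}
Sat((a & r) | (AF q)) = {m0, m1, m3, m4}
EF ((a & r) | (AF q)): least fixpoint, start Z0 = {m0, m1, m3, m4}, add states with some successor in Z. Already a fixed point.
Sat(EF ((a & r) | (AF q))) = {m0, m1, m3, m4}
Sat(AX (EF ((a & r) | (AF q)))) = {s : every successor in {m0, m1, m3, m4}} = {m3, m4}

{m3, m4}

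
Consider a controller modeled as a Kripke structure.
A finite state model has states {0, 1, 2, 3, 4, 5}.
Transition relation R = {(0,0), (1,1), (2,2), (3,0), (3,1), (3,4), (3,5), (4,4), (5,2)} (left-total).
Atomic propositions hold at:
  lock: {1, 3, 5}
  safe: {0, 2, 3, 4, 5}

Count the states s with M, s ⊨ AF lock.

3

AF lock: least fixpoint, start Z0 = {1, 3, 5}, add states with every successor in Z. Already a fixed point.
Sat(AF lock) = {1, 3, 5}
|Sat(AF lock)| = |{1, 3, 5}| = 3.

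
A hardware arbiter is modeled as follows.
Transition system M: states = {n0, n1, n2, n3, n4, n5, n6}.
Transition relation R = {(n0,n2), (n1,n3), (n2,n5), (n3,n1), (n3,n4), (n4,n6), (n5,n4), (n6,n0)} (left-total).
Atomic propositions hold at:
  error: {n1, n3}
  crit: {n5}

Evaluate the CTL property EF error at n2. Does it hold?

EF error: least fixpoint, start Z0 = {n1, n3}, add states with some successor in Z. Already a fixed point.
Sat(EF error) = {n1, n3}
n2 ∉ Sat(EF error) = {n1, n3}, so the formula does not hold at n2.

No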